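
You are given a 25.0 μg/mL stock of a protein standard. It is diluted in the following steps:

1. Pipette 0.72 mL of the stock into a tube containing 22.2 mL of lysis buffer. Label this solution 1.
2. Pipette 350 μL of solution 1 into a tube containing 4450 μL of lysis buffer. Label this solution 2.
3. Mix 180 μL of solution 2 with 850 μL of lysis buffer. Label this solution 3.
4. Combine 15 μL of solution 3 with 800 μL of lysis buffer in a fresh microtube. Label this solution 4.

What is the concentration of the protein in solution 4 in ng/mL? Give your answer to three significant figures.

Step 1: 0.72 mL + 22.2 mL = 22.92 mL total → factor 22.92/0.72 = 31.833
Step 2: 350 μL + 4450 μL = 4800 μL total → factor 4800/350 = 13.714
Step 3: 180 μL + 850 μL = 1030 μL total → factor 1030/180 = 5.7222
Step 4: 15 μL + 800 μL = 815 μL total → factor 815/15 = 54.333
Overall dilution factor = 31.833 × 13.714 × 5.7222 × 54.333 = 1.3573 × 10^5
Final = 25.0 μg/mL / 1.3573 × 10^5 = 0.0001842 μg/mL = 0.184 ng/mL

0.184 ng/mL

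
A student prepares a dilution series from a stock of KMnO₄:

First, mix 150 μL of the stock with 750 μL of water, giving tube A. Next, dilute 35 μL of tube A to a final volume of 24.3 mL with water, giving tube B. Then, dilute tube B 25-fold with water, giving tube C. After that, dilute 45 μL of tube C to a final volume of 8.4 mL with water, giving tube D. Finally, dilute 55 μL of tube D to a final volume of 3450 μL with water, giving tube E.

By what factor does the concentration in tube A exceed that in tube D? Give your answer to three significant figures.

3.24 × 10^6

Step 1: 150 μL + 750 μL = 900 μL total → factor 900/150 = 6
Step 2: 35 μL brought to 24.3 mL → factor 24300/35 = 694.29
Step 3: 25-fold → factor 25
Step 4: 45 μL brought to 8.4 mL → factor 8400/45 = 186.67
Dilution factor to tube A = 6; to tube D = 1.944 × 10^7
[tube A]/[tube D] = (factor to tube D)/(factor to tube A) = 1.944 × 10^7/6 = 3.24 × 10^6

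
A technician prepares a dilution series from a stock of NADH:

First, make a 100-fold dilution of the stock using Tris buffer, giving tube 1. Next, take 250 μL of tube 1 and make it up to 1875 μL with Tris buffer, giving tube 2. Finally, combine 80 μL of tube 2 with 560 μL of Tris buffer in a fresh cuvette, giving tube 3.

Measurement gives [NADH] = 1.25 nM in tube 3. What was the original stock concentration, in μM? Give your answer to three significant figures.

7.50 μM

Step 1: 100-fold → factor 100
Step 2: 250 μL brought to 1875 μL → factor 1875/250 = 7.5
Step 3: 80 μL + 560 μL = 640 μL total → factor 640/80 = 8
Overall dilution factor = 100 × 7.5 × 8 = 6000
Stock = 1.25 nM × 6000 = 7500 nM = 7.50 μM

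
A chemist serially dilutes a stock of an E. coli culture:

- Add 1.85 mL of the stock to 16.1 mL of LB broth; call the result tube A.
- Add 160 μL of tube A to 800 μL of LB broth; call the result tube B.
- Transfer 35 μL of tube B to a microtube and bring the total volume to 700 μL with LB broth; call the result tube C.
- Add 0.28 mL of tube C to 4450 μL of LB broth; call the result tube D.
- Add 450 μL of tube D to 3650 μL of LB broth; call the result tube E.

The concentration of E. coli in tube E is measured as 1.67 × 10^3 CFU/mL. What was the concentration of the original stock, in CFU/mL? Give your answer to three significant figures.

2.99 × 10^8 CFU/mL

Step 1: 1.85 mL + 16.1 mL = 17.95 mL total → factor 17.95/1.85 = 9.7027
Step 2: 160 μL + 800 μL = 960 μL total → factor 960/160 = 6
Step 3: 35 μL brought to 700 μL → factor 700/35 = 20
Step 4: 0.28 mL + 4450 μL = 4.73 mL total → factor 4.73/0.28 = 16.893
Step 5: 450 μL + 3650 μL = 4100 μL total → factor 4100/450 = 9.1111
Overall dilution factor = 9.7027 × 6 × 20 × 16.893 × 9.1111 = 1.792 × 10^5
Stock = 1.67 × 10^3 CFU/mL × 1.792 × 10^5 = 2.99 × 10^8 CFU/mL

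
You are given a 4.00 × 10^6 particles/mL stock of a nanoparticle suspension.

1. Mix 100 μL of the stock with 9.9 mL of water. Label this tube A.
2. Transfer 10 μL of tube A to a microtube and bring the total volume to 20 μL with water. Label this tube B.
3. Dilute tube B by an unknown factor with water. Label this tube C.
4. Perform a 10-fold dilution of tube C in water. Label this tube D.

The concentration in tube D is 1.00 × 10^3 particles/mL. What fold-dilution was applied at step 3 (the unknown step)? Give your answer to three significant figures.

2.00-fold

Step 1: 100 μL + 9.9 mL = 10000 μL total → factor 10000/100 = 100
Step 2: 10 μL brought to 20 μL → factor 20/10 = 2
Step 3: unknown factor x
Step 4: 10-fold → factor 10
Product of known-step factors = 2000
Overall factor = 4.00 × 10^6 particles/mL / (1.00 × 10^3 particles/mL) = 4000
x = 4000 / 2000 = 2.00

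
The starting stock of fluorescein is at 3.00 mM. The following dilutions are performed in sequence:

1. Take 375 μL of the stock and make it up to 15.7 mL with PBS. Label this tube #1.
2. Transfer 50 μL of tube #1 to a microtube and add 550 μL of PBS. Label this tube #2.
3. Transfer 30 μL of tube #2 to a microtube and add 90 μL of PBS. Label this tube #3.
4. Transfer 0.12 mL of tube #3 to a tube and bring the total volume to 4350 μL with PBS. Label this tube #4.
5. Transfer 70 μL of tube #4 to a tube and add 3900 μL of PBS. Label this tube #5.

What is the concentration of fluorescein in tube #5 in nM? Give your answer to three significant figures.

0.726 nM

Step 1: 375 μL brought to 15.7 mL → factor 15700/375 = 41.867
Step 2: 50 μL + 550 μL = 600 μL total → factor 600/50 = 12
Step 3: 30 μL + 90 μL = 120 μL total → factor 120/30 = 4
Step 4: 0.12 mL brought to 4350 μL → factor 4.35/0.12 = 36.25
Step 5: 70 μL + 3900 μL = 3970 μL total → factor 3970/70 = 56.714
Overall dilution factor = 41.867 × 12 × 4 × 36.25 × 56.714 = 4.1315 × 10^6
Final = 3.00 mM / 4.1315 × 10^6 = 7.261 × 10^-7 mM = 0.726 nM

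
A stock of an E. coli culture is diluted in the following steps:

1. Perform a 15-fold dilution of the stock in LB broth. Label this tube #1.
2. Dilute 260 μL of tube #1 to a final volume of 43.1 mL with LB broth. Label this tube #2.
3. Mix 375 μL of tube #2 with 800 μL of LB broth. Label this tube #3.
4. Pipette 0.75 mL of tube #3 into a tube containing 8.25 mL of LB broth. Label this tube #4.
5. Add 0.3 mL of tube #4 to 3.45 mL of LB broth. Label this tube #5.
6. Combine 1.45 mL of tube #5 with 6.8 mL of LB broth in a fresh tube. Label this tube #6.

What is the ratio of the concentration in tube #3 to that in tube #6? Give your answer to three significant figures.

Step 1: 15-fold → factor 15
Step 2: 260 μL brought to 43.1 mL → factor 43100/260 = 165.77
Step 3: 375 μL + 800 μL = 1175 μL total → factor 1175/375 = 3.1333
Step 4: 0.75 mL + 8.25 mL = 9 mL total → factor 9/0.75 = 12
Step 5: 0.3 mL + 3.45 mL = 3.75 mL total → factor 3.75/0.3 = 12.5
Step 6: 1.45 mL + 6.8 mL = 8.25 mL total → factor 8.25/1.45 = 5.6897
Dilution factor to tube #3 = 7791.2; to tube #6 = 6.6493 × 10^6
[tube #3]/[tube #6] = (factor to tube #6)/(factor to tube #3) = 6.6493 × 10^6/7791.2 = 853

853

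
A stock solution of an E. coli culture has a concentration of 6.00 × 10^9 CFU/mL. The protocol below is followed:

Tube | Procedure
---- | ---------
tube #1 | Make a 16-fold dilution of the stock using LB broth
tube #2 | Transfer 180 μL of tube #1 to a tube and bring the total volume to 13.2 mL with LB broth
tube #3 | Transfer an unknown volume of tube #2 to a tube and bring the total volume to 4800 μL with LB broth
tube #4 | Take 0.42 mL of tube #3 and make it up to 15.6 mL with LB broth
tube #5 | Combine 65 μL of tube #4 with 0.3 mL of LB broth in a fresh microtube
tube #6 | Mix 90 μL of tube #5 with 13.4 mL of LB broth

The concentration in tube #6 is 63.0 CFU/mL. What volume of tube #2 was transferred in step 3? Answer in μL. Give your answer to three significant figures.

1.85 × 10^3 μL

Step 1: 16-fold → factor 16
Step 2: 180 μL brought to 13.2 mL → factor 13200/180 = 73.333
Step 3: v brought to 4800 μL → factor = 4800 μL/v
Step 4: 0.42 mL brought to 15.6 mL → factor 15.6/0.42 = 37.143
Step 5: 65 μL + 0.3 mL = 365 μL total → factor 365/65 = 5.6154
Step 6: 90 μL + 13.4 mL = 13490 μL total → factor 13490/90 = 149.89
Product of known-step factors = 3.6681 × 10^7
Overall factor = 6.00 × 10^9 CFU/mL / (63.0 CFU/mL) = 9.5238 × 10^7
Step-3 factor = 9.5238 × 10^7 / 3.6681 × 10^7 = 2.5964
v = 4800 μL / 2.5964 = 1.85 × 10^3 μL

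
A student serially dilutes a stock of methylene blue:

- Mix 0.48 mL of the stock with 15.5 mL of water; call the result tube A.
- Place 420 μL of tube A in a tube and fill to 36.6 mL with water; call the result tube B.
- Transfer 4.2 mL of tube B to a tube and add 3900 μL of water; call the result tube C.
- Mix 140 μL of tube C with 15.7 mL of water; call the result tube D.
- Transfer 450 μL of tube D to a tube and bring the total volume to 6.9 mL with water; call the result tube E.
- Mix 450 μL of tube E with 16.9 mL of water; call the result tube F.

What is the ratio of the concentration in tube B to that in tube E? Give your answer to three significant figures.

Step 1: 0.48 mL + 15.5 mL = 15.98 mL total → factor 15.98/0.48 = 33.292
Step 2: 420 μL brought to 36.6 mL → factor 36600/420 = 87.143
Step 3: 4.2 mL + 3900 μL = 8.1 mL total → factor 8.1/4.2 = 1.9286
Step 4: 140 μL + 15.7 mL = 15840 μL total → factor 15840/140 = 113.14
Step 5: 450 μL brought to 6.9 mL → factor 6900/450 = 15.333
Dilution factor to tube B = 2901.1; to tube E = 9.7066 × 10^6
[tube B]/[tube E] = (factor to tube E)/(factor to tube B) = 9.7066 × 10^6/2901.1 = 3.35 × 10^3

3.35 × 10^3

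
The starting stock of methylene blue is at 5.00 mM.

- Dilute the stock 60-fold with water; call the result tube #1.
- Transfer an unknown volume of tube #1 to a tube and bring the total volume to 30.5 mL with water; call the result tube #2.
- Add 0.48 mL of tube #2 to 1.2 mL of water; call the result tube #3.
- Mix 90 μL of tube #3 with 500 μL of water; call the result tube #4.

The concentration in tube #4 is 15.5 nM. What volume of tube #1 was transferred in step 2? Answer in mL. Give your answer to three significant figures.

Step 1: 60-fold → factor 60
Step 2: v brought to 30.5 mL → factor = 30.5 mL/v
Step 3: 0.48 mL + 1.2 mL = 1.68 mL total → factor 1.68/0.48 = 3.5
Step 4: 90 μL + 500 μL = 590 μL total → factor 590/90 = 6.5556
Product of known-step factors = 1376.7
Overall factor = 5.00 mM / (15.5 nM) = 3.2258 × 10^5
Step-2 factor = 3.2258 × 10^5 / 1376.7 = 234.32
v = 30.5 mL / 234.32 = 0.130 mL

0.130 mL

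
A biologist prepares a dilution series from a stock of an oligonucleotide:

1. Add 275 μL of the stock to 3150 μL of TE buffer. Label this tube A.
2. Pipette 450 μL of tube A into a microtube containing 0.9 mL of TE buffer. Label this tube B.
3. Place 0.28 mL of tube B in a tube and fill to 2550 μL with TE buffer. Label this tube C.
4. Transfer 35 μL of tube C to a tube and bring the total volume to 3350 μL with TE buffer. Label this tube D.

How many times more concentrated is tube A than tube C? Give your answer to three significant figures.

Step 1: 275 μL + 3150 μL = 3425 μL total → factor 3425/275 = 12.455
Step 2: 450 μL + 0.9 mL = 1350 μL total → factor 1350/450 = 3
Step 3: 0.28 mL brought to 2550 μL → factor 2.55/0.28 = 9.1071
Dilution factor to tube A = 12.455; to tube C = 340.28
[tube A]/[tube C] = (factor to tube C)/(factor to tube A) = 340.28/12.455 = 27.3

27.3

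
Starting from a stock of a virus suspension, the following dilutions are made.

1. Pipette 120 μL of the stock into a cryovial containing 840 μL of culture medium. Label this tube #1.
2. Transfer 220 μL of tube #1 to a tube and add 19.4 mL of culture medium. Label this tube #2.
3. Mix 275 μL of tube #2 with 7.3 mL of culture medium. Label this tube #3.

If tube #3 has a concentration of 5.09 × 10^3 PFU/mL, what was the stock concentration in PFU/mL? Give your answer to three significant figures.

Step 1: 120 μL + 840 μL = 960 μL total → factor 960/120 = 8
Step 2: 220 μL + 19.4 mL = 19620 μL total → factor 19620/220 = 89.182
Step 3: 275 μL + 7.3 mL = 7575 μL total → factor 7575/275 = 27.545
Overall dilution factor = 8 × 89.182 × 27.545 = 19652
Stock = 5.09 × 10^3 PFU/mL × 19652 = 1.00 × 10^8 PFU/mL

1.00 × 10^8 PFU/mL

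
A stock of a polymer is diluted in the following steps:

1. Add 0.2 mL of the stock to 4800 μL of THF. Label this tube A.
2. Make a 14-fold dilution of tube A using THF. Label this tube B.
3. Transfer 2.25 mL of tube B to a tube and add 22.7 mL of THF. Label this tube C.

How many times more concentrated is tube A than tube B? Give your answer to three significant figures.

Step 1: 0.2 mL + 4800 μL = 5 mL total → factor 5/0.2 = 25
Step 2: 14-fold → factor 14
Dilution factor to tube A = 25; to tube B = 350
[tube A]/[tube B] = (factor to tube B)/(factor to tube A) = 350/25 = 14.0

14.0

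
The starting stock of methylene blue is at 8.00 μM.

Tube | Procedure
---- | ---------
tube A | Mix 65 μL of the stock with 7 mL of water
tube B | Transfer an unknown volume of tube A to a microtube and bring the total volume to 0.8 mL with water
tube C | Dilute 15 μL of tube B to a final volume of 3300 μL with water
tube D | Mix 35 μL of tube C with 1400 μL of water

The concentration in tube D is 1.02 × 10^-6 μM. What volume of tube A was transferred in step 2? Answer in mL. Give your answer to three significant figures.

0.100 mL

Step 1: 65 μL + 7 mL = 7065 μL total → factor 7065/65 = 108.69
Step 2: v brought to 0.8 mL → factor = 0.8 mL/v
Step 3: 15 μL brought to 3300 μL → factor 3300/15 = 220
Step 4: 35 μL + 1400 μL = 1435 μL total → factor 1435/35 = 41
Product of known-step factors = 9.804 × 10^5
Overall factor = 8.00 μM / (1.02 × 10^-6 μM) = 7.8431 × 10^6
Step-2 factor = 7.8431 × 10^6 / 9.804 × 10^5 = 7.9999
v = 0.8 mL / 7.9999 = 0.100 mL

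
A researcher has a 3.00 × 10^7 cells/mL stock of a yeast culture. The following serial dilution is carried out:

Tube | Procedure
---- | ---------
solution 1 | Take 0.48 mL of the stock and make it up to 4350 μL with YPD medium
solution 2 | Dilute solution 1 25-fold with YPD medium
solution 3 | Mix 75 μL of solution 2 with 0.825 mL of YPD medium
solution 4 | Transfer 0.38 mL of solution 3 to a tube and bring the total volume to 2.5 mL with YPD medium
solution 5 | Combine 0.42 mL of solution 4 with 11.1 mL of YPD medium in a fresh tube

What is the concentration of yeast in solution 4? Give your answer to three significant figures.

Step 1: 0.48 mL brought to 4350 μL → factor 4.35/0.48 = 9.0625
Step 2: 25-fold → factor 25
Step 3: 75 μL + 0.825 mL = 900 μL total → factor 900/75 = 12
Step 4: 0.38 mL brought to 2.5 mL → factor 2.5/0.38 = 6.5789
Dilution factor through solution 4 = 9.0625 × 25 × 12 × 6.5789 = 17887
[solution 4] = 3.00 × 10^7 cells/mL / 17887 = 1.68 × 10^3 cells/mL

1.68 × 10^3 cells/mL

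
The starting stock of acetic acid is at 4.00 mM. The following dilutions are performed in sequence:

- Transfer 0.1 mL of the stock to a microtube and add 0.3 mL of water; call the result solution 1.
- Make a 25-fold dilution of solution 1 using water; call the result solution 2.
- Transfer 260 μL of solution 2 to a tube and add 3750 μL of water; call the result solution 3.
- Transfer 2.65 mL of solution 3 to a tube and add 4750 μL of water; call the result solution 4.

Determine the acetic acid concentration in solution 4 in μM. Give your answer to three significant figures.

0.929 μM

Step 1: 0.1 mL + 0.3 mL = 0.4 mL total → factor 0.4/0.1 = 4
Step 2: 25-fold → factor 25
Step 3: 260 μL + 3750 μL = 4010 μL total → factor 4010/260 = 15.423
Step 4: 2.65 mL + 4750 μL = 7.4 mL total → factor 7.4/2.65 = 2.7925
Overall dilution factor = 4 × 25 × 15.423 × 2.7925 = 4306.8
Final = 4.00 mM / 4306.8 = 0.0009288 mM = 0.929 μM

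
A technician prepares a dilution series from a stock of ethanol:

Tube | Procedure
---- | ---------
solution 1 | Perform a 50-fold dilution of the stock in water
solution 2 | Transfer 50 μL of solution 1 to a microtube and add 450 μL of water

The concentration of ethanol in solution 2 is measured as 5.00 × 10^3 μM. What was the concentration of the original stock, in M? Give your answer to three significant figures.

2.50 M

Step 1: 50-fold → factor 50
Step 2: 50 μL + 450 μL = 500 μL total → factor 500/50 = 10
Overall dilution factor = 50 × 10 = 500
Stock = 5.00 × 10^3 μM × 500 = 2.500 × 10^6 μM = 2.50 M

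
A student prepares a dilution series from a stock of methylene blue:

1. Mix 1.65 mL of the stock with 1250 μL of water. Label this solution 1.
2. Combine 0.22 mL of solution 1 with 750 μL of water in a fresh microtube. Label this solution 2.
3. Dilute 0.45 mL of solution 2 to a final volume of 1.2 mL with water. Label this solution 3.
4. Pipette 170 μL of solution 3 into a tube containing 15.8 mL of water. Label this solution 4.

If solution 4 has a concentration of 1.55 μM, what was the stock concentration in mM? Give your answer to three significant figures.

Step 1: 1.65 mL + 1250 μL = 2.9 mL total → factor 2.9/1.65 = 1.7576
Step 2: 0.22 mL + 750 μL = 0.97 mL total → factor 0.97/0.22 = 4.4091
Step 3: 0.45 mL brought to 1.2 mL → factor 1.2/0.45 = 2.6667
Step 4: 170 μL + 15.8 mL = 15970 μL total → factor 15970/170 = 93.941
Overall dilution factor = 1.7576 × 4.4091 × 2.6667 × 93.941 = 1941.3
Stock = 1.55 μM × 1941.3 = 3009 μM = 3.01 mM

3.01 mM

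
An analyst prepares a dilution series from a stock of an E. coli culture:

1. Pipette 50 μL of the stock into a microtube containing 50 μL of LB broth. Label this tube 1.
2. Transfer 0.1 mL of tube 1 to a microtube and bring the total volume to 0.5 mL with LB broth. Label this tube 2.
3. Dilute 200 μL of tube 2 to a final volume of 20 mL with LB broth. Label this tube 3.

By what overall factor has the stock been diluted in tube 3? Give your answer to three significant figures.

1.00 × 10^3

Step 1: 50 μL + 50 μL = 100 μL total → factor 100/50 = 2
Step 2: 0.1 mL brought to 0.5 mL → factor 0.5/0.1 = 5
Step 3: 200 μL brought to 20 mL → factor 20000/200 = 100
Overall dilution factor = 2 × 5 × 100 = 1000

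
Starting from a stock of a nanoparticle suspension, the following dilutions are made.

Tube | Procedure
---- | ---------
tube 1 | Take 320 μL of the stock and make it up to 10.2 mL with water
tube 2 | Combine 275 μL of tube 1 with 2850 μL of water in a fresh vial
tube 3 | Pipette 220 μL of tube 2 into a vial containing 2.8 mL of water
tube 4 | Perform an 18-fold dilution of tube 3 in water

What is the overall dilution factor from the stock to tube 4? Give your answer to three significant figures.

8.95 × 10^4

Step 1: 320 μL brought to 10.2 mL → factor 10200/320 = 31.875
Step 2: 275 μL + 2850 μL = 3125 μL total → factor 3125/275 = 11.364
Step 3: 220 μL + 2.8 mL = 3020 μL total → factor 3020/220 = 13.727
Step 4: 18-fold → factor 18
Overall dilution factor = 31.875 × 11.364 × 13.727 × 18 = 89500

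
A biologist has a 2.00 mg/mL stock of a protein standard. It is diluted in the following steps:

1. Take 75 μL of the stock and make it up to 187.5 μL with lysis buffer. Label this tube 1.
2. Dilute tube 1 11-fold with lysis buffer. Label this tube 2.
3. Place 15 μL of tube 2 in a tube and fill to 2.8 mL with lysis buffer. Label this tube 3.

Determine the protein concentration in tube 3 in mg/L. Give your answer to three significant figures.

Step 1: 75 μL brought to 187.5 μL → factor 187.5/75 = 2.5
Step 2: 11-fold → factor 11
Step 3: 15 μL brought to 2.8 mL → factor 2800/15 = 186.67
Overall dilution factor = 2.5 × 11 × 186.67 = 5133.3
Final = 2.00 mg/mL / 5133.3 = 0.0003896 mg/mL = 0.390 mg/L

0.390 mg/L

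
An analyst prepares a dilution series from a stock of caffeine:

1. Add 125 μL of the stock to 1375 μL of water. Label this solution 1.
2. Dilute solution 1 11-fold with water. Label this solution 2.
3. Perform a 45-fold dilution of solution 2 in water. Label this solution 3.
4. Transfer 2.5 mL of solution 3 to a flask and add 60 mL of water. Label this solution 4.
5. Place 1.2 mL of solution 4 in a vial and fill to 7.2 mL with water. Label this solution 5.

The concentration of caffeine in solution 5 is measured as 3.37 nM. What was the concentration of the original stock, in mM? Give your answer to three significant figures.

3.00 mM

Step 1: 125 μL + 1375 μL = 1500 μL total → factor 1500/125 = 12
Step 2: 11-fold → factor 11
Step 3: 45-fold → factor 45
Step 4: 2.5 mL + 60 mL = 62.5 mL total → factor 62.5/2.5 = 25
Step 5: 1.2 mL brought to 7.2 mL → factor 7.2/1.2 = 6
Overall dilution factor = 12 × 11 × 45 × 25 × 6 = 8.91 × 10^5
Stock = 3.37 nM × 8.91 × 10^5 = 3.003 × 10^6 nM = 3.00 mM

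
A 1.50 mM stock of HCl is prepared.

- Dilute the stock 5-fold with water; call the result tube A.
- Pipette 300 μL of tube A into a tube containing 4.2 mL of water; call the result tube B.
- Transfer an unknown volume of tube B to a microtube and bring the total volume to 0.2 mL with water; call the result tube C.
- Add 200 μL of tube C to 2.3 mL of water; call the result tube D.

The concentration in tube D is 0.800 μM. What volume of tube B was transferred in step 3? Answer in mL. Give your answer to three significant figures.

Step 1: 5-fold → factor 5
Step 2: 300 μL + 4.2 mL = 4500 μL total → factor 4500/300 = 15
Step 3: v brought to 0.2 mL → factor = 0.2 mL/v
Step 4: 200 μL + 2.3 mL = 2500 μL total → factor 2500/200 = 12.5
Product of known-step factors = 937.5
Overall factor = 1.50 mM / (0.800 μM) = 1875
Step-3 factor = 1875 / 937.5 = 2
v = 0.2 mL / 2 = 0.100 mL

0.100 mL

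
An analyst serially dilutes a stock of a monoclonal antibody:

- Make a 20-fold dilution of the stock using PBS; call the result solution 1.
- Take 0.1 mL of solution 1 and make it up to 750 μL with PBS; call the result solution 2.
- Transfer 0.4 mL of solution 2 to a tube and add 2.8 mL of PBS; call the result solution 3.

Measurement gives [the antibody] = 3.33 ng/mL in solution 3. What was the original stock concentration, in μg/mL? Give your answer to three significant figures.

4.00 μg/mL

Step 1: 20-fold → factor 20
Step 2: 0.1 mL brought to 750 μL → factor 0.75/0.1 = 7.5
Step 3: 0.4 mL + 2.8 mL = 3.2 mL total → factor 3.2/0.4 = 8
Overall dilution factor = 20 × 7.5 × 8 = 1200
Stock = 3.33 ng/mL × 1200 = 3996 ng/mL = 4.00 μg/mL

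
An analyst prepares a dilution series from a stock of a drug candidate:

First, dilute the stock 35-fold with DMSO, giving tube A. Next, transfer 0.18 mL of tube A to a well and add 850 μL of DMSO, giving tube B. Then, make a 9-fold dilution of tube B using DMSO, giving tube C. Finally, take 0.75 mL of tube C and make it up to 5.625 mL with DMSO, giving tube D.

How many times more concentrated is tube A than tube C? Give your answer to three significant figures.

Step 1: 35-fold → factor 35
Step 2: 0.18 mL + 850 μL = 1.03 mL total → factor 1.03/0.18 = 5.7222
Step 3: 9-fold → factor 9
Dilution factor to tube A = 35; to tube C = 1802.5
[tube A]/[tube C] = (factor to tube C)/(factor to tube A) = 1802.5/35 = 51.5

51.5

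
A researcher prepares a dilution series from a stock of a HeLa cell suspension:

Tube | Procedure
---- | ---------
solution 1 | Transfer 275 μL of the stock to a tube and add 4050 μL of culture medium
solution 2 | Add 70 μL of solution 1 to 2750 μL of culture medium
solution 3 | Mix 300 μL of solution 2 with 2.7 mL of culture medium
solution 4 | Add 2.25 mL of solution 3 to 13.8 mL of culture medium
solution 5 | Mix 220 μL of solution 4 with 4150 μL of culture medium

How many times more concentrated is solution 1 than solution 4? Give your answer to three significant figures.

Step 1: 275 μL + 4050 μL = 4325 μL total → factor 4325/275 = 15.727
Step 2: 70 μL + 2750 μL = 2820 μL total → factor 2820/70 = 40.286
Step 3: 300 μL + 2.7 mL = 3000 μL total → factor 3000/300 = 10
Step 4: 2.25 mL + 13.8 mL = 16.05 mL total → factor 16.05/2.25 = 7.1333
Dilution factor to solution 1 = 15.727; to solution 4 = 45196
[solution 1]/[solution 4] = (factor to solution 4)/(factor to solution 1) = 45196/15.727 = 2.87 × 10^3

2.87 × 10^3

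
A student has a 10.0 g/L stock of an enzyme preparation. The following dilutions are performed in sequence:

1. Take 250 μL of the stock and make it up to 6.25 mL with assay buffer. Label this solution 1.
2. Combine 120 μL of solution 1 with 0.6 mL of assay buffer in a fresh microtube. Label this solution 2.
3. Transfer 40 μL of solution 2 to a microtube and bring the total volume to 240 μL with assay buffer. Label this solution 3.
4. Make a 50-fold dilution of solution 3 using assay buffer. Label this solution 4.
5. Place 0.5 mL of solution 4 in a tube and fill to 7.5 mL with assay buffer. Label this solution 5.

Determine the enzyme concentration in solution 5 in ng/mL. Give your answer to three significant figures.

Step 1: 250 μL brought to 6.25 mL → factor 6250/250 = 25
Step 2: 120 μL + 0.6 mL = 720 μL total → factor 720/120 = 6
Step 3: 40 μL brought to 240 μL → factor 240/40 = 6
Step 4: 50-fold → factor 50
Step 5: 0.5 mL brought to 7.5 mL → factor 7.5/0.5 = 15
Overall dilution factor = 25 × 6 × 6 × 50 × 15 = 6.75 × 10^5
Final = 10.0 g/L / 6.75 × 10^5 = 1.481 × 10^-5 g/L = 14.8 ng/mL

14.8 ng/mL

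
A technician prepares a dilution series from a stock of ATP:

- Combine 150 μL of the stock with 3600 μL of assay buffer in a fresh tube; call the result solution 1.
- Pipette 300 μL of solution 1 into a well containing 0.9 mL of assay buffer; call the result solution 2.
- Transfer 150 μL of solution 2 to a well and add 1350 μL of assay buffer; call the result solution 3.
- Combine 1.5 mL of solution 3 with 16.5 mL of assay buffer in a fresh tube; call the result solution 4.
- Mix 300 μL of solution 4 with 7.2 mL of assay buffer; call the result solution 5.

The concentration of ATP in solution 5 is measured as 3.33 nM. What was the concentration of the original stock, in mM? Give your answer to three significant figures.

0.999 mM

Step 1: 150 μL + 3600 μL = 3750 μL total → factor 3750/150 = 25
Step 2: 300 μL + 0.9 mL = 1200 μL total → factor 1200/300 = 4
Step 3: 150 μL + 1350 μL = 1500 μL total → factor 1500/150 = 10
Step 4: 1.5 mL + 16.5 mL = 18 mL total → factor 18/1.5 = 12
Step 5: 300 μL + 7.2 mL = 7500 μL total → factor 7500/300 = 25
Overall dilution factor = 25 × 4 × 10 × 12 × 25 = 3 × 10^5
Stock = 3.33 nM × 3 × 10^5 = 9.990 × 10^5 nM = 0.999 mM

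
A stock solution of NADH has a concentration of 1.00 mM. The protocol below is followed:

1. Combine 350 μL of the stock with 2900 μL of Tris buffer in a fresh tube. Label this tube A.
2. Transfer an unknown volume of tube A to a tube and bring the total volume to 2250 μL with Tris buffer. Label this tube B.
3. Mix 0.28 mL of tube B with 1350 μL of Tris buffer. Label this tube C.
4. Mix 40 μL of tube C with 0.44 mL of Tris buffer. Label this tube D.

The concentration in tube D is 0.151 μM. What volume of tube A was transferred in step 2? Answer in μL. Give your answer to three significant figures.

Step 1: 350 μL + 2900 μL = 3250 μL total → factor 3250/350 = 9.2857
Step 2: v brought to 2250 μL → factor = 2250 μL/v
Step 3: 0.28 mL + 1350 μL = 1.63 mL total → factor 1.63/0.28 = 5.8214
Step 4: 40 μL + 0.44 mL = 480 μL total → factor 480/40 = 12
Product of known-step factors = 648.67
Overall factor = 1.00 mM / (0.151 μM) = 6622.5
Step-2 factor = 6622.5 / 648.67 = 10.209
v = 2250 μL / 10.209 = 220 μL

220 μL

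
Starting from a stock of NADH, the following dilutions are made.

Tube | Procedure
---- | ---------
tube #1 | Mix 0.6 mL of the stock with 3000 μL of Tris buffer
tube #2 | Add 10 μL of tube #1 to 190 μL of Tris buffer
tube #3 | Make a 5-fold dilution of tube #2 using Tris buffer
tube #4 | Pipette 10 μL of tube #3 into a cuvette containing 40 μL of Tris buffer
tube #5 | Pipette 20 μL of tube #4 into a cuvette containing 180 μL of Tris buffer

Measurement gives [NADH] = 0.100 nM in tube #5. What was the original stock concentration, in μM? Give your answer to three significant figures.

Step 1: 0.6 mL + 3000 μL = 3.6 mL total → factor 3.6/0.6 = 6
Step 2: 10 μL + 190 μL = 200 μL total → factor 200/10 = 20
Step 3: 5-fold → factor 5
Step 4: 10 μL + 40 μL = 50 μL total → factor 50/10 = 5
Step 5: 20 μL + 180 μL = 200 μL total → factor 200/20 = 10
Overall dilution factor = 6 × 20 × 5 × 5 × 10 = 30000
Stock = 0.100 nM × 30000 = 3000 nM = 3.00 μM

3.00 μM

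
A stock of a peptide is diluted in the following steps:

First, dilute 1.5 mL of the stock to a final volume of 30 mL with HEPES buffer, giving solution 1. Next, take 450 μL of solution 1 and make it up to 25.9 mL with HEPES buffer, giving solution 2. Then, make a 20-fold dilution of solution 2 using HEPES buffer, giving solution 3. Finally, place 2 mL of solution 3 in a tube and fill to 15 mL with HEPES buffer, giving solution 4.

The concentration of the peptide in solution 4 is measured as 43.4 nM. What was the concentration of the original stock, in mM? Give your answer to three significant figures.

7.49 mM

Step 1: 1.5 mL brought to 30 mL → factor 30/1.5 = 20
Step 2: 450 μL brought to 25.9 mL → factor 25900/450 = 57.556
Step 3: 20-fold → factor 20
Step 4: 2 mL brought to 15 mL → factor 15/2 = 7.5
Overall dilution factor = 20 × 57.556 × 20 × 7.5 = 1.7267 × 10^5
Stock = 43.4 nM × 1.7267 × 10^5 = 7.494 × 10^6 nM = 7.49 mM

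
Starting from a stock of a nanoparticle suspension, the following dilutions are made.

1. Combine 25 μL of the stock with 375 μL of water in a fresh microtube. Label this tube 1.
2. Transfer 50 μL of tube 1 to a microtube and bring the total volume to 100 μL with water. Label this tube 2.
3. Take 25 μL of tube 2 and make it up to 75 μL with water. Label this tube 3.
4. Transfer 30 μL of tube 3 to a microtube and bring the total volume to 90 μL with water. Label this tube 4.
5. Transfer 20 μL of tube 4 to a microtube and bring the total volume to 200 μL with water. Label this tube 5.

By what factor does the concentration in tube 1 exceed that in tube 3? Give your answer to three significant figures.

6.00

Step 1: 25 μL + 375 μL = 400 μL total → factor 400/25 = 16
Step 2: 50 μL brought to 100 μL → factor 100/50 = 2
Step 3: 25 μL brought to 75 μL → factor 75/25 = 3
Dilution factor to tube 1 = 16; to tube 3 = 96
[tube 1]/[tube 3] = (factor to tube 3)/(factor to tube 1) = 96/16 = 6.00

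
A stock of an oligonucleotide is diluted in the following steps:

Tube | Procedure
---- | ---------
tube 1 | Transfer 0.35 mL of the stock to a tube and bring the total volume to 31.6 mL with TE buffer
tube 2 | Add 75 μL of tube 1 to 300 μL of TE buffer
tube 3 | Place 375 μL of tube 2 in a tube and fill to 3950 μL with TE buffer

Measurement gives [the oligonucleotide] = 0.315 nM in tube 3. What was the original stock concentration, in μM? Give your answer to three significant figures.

1.50 μM

Step 1: 0.35 mL brought to 31.6 mL → factor 31.6/0.35 = 90.286
Step 2: 75 μL + 300 μL = 375 μL total → factor 375/75 = 5
Step 3: 375 μL brought to 3950 μL → factor 3950/375 = 10.533
Overall dilution factor = 90.286 × 5 × 10.533 = 4755
Stock = 0.315 nM × 4755 = 1498 nM = 1.50 μM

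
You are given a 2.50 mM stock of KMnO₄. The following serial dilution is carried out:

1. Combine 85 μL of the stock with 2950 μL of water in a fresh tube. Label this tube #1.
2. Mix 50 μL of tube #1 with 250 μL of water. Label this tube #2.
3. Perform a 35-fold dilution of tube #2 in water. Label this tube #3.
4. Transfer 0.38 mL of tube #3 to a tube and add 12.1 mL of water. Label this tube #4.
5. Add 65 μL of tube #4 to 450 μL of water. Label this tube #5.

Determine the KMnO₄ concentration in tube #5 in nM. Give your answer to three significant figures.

1.28 nM

Step 1: 85 μL + 2950 μL = 3035 μL total → factor 3035/85 = 35.706
Step 2: 50 μL + 250 μL = 300 μL total → factor 300/50 = 6
Step 3: 35-fold → factor 35
Step 4: 0.38 mL + 12.1 mL = 12.48 mL total → factor 12.48/0.38 = 32.842
Step 5: 65 μL + 450 μL = 515 μL total → factor 515/65 = 7.9231
Overall dilution factor = 35.706 × 6 × 35 × 32.842 × 7.9231 = 1.9511 × 10^6
Final = 2.50 mM / 1.9511 × 10^6 = 1.281 × 10^-6 mM = 1.28 nM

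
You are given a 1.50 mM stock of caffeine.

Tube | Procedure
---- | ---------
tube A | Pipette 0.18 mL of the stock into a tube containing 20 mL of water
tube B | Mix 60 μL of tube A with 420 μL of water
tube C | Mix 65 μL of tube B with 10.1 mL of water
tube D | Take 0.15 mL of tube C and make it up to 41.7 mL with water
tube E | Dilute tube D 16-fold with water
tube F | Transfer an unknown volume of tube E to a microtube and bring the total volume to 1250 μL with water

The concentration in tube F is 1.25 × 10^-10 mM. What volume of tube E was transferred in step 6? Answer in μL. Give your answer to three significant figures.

65.0 μL

Step 1: 0.18 mL + 20 mL = 20.18 mL total → factor 20.18/0.18 = 112.11
Step 2: 60 μL + 420 μL = 480 μL total → factor 480/60 = 8
Step 3: 65 μL + 10.1 mL = 10165 μL total → factor 10165/65 = 156.38
Step 4: 0.15 mL brought to 41.7 mL → factor 41.7/0.15 = 278
Step 5: 16-fold → factor 16
Step 6: v brought to 1250 μL → factor = 1250 μL/v
Product of known-step factors = 6.2387 × 10^8
Overall factor = 1.50 mM / (1.25 × 10^-10 mM) = 1.2 × 10^10
Step-6 factor = 1.2 × 10^10 / 6.2387 × 10^8 = 19.235
v = 1250 μL / 19.235 = 65.0 μL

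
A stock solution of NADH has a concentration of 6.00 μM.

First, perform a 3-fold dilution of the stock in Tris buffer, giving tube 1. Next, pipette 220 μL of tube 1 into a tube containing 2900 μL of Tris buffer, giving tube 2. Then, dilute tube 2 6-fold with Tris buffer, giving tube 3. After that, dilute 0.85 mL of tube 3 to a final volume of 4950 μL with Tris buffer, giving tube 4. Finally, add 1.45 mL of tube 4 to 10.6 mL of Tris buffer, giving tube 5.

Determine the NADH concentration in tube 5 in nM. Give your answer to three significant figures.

Step 1: 3-fold → factor 3
Step 2: 220 μL + 2900 μL = 3120 μL total → factor 3120/220 = 14.182
Step 3: 6-fold → factor 6
Step 4: 0.85 mL brought to 4950 μL → factor 4.95/0.85 = 5.8235
Step 5: 1.45 mL + 10.6 mL = 12.05 mL total → factor 12.05/1.45 = 8.3103
Overall dilution factor = 3 × 14.182 × 6 × 5.8235 × 8.3103 = 12354
Final = 6.00 μM / 12354 = 0.0004857 μM = 0.486 nM

0.486 nM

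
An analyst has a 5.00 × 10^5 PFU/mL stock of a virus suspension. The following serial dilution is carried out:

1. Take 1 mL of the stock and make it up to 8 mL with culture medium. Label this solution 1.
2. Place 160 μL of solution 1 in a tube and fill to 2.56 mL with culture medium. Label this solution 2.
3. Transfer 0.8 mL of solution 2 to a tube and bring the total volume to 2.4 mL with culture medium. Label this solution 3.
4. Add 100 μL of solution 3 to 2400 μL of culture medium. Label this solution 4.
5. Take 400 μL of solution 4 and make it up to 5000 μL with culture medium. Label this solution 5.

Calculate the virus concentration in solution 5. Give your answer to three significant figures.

4.17 PFU/mL

Step 1: 1 mL brought to 8 mL → factor 8/1 = 8
Step 2: 160 μL brought to 2.56 mL → factor 2560/160 = 16
Step 3: 0.8 mL brought to 2.4 mL → factor 2.4/0.8 = 3
Step 4: 100 μL + 2400 μL = 2500 μL total → factor 2500/100 = 25
Step 5: 400 μL brought to 5000 μL → factor 5000/400 = 12.5
Dilution factor through solution 5 = 8 × 16 × 3 × 25 × 12.5 = 1.2 × 10^5
[solution 5] = 5.00 × 10^5 PFU/mL / 1.2 × 10^5 = 4.17 PFU/mL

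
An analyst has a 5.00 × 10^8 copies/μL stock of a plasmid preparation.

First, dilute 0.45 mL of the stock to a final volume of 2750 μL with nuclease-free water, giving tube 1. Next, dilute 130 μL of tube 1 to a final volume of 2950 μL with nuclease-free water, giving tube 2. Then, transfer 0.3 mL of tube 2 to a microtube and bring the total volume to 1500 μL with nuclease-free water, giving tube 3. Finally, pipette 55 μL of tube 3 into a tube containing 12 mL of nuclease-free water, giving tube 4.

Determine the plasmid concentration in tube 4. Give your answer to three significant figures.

3.29 × 10^3 copies/μL

Step 1: 0.45 mL brought to 2750 μL → factor 2.75/0.45 = 6.1111
Step 2: 130 μL brought to 2950 μL → factor 2950/130 = 22.692
Step 3: 0.3 mL brought to 1500 μL → factor 1.5/0.3 = 5
Step 4: 55 μL + 12 mL = 12055 μL total → factor 12055/55 = 219.18
Overall dilution factor = 6.1111 × 22.692 × 5 × 219.18 = 1.5198 × 10^5
Final = 5.00 × 10^8 copies/μL / 1.5198 × 10^5 = 3.29 × 10^3 copies/μL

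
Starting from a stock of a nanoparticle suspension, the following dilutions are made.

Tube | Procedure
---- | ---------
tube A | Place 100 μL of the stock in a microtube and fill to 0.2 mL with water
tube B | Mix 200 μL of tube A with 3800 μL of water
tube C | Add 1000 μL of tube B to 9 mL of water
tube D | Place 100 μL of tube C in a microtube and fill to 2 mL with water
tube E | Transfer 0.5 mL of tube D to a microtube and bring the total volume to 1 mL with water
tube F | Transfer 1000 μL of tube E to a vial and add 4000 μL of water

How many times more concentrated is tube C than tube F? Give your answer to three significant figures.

200

Step 1: 100 μL brought to 0.2 mL → factor 200/100 = 2
Step 2: 200 μL + 3800 μL = 4000 μL total → factor 4000/200 = 20
Step 3: 1000 μL + 9 mL = 10000 μL total → factor 10000/1000 = 10
Step 4: 100 μL brought to 2 mL → factor 2000/100 = 20
Step 5: 0.5 mL brought to 1 mL → factor 1/0.5 = 2
Step 6: 1000 μL + 4000 μL = 5000 μL total → factor 5000/1000 = 5
Dilution factor to tube C = 400; to tube F = 80000
[tube C]/[tube F] = (factor to tube F)/(factor to tube C) = 80000/400 = 200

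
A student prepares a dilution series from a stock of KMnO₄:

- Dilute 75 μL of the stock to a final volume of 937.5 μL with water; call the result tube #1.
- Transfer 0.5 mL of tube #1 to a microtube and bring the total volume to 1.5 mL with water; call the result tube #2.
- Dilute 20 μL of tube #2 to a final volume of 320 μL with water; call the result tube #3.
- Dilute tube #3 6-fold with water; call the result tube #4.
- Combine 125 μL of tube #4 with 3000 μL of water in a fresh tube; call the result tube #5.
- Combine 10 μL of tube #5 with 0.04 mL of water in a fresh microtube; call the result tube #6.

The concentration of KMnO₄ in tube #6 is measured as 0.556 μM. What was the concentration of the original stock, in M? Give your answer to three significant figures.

0.250 M

Step 1: 75 μL brought to 937.5 μL → factor 937.5/75 = 12.5
Step 2: 0.5 mL brought to 1.5 mL → factor 1.5/0.5 = 3
Step 3: 20 μL brought to 320 μL → factor 320/20 = 16
Step 4: 6-fold → factor 6
Step 5: 125 μL + 3000 μL = 3125 μL total → factor 3125/125 = 25
Step 6: 10 μL + 0.04 mL = 50 μL total → factor 50/10 = 5
Overall dilution factor = 12.5 × 3 × 16 × 6 × 25 × 5 = 4.5 × 10^5
Stock = 0.556 μM × 4.5 × 10^5 = 2.502 × 10^5 μM = 0.250 M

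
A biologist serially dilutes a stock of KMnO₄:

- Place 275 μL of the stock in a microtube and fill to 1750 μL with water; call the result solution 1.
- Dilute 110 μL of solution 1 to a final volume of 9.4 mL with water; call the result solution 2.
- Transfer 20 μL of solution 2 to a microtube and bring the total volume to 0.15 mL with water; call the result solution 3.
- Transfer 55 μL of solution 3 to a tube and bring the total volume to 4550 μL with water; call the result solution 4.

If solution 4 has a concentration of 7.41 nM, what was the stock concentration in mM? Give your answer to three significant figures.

2.50 mM

Step 1: 275 μL brought to 1750 μL → factor 1750/275 = 6.3636
Step 2: 110 μL brought to 9.4 mL → factor 9400/110 = 85.455
Step 3: 20 μL brought to 0.15 mL → factor 150/20 = 7.5
Step 4: 55 μL brought to 4550 μL → factor 4550/55 = 82.727
Overall dilution factor = 6.3636 × 85.455 × 7.5 × 82.727 = 3.374 × 10^5
Stock = 7.41 nM × 3.374 × 10^5 = 2.500 × 10^6 nM = 2.50 mM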